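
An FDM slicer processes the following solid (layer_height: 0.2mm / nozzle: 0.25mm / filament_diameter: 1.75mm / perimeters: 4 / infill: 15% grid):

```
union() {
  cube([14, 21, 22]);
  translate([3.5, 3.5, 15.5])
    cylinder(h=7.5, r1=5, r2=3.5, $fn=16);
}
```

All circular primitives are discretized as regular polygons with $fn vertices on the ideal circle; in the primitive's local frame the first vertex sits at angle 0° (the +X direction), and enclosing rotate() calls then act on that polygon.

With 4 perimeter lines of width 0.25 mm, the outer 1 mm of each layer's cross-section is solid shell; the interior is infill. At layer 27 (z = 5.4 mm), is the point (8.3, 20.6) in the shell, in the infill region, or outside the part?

At z = 5.4 mm: the cube is present — its section is the full 14×21 rectangle; the cone at (3.5, 3.5) is absent (z outside [15.5, 23]); Combining (union): only the 14×21 cube is present, so the union is just that shape — 1 connected region. Overall, the cross-section is a single solid region. The nearest boundary edge runs (14.00, 21.00)→(0.00, 21.00); distance from the point to it = 0.40 mm. The point is inside the cross-section, 0.40 mm from the nearest boundary — within the 1 mm shell band (4 × 0.25).

shell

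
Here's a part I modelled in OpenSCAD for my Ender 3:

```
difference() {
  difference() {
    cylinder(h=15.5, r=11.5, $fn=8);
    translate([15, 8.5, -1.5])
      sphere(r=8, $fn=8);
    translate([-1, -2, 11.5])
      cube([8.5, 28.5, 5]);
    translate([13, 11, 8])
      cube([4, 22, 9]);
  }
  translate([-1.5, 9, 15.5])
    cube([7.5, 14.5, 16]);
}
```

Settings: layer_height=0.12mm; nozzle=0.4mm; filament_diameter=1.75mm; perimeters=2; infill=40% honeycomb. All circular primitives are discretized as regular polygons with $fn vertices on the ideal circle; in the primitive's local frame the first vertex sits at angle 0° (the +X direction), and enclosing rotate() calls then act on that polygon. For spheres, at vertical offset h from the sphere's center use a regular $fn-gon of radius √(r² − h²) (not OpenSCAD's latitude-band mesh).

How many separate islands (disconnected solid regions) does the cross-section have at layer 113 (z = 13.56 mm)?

1

At z = 13.56 mm: the cylinder: section is a regular 8-gon, circumradius r=11.5; the sphere at (15, 8.5) does not reach this height (|z−center|=15.060 > r=8); the 8.5×28.5 cube at (-1, -2) contributes its full rectangle; the cube at (13, 11) (footprint 4×22) is included at this height; Subtracting the remaining from the first: starting from the r=11.5 cylinder, the 8.5×28.5 cube at (-1, -2) partially overlaps it — only the 102.89 mm² overlap (of its 242.25 mm²) is removed, clipping the outline; the 4×22 cube at (13, 11) misses the remaining region (no effect) — 1 connected region; the cube at (-1.5, 9) does not reach this height (z outside [15.5, 31.5]); Subtracting the remaining from the first: none of the subtracted shapes is present at this height, so that combined region is unchanged — 1 connected region. Overall, the cross-section is a single solid region. Island count = 1.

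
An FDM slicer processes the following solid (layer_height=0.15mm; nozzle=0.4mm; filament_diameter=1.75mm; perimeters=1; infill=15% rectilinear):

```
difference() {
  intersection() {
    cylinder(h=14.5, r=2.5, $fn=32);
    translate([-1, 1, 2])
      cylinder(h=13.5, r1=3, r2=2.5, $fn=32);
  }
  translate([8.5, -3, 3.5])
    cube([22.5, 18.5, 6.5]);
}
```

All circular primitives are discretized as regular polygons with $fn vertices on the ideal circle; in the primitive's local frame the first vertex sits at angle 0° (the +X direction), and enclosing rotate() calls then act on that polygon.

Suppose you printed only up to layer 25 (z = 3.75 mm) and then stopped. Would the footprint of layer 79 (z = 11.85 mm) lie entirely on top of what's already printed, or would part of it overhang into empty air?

entirely on top

Compare the two slices. At z = 3.75: the r=2.5 cylinder contributes a regular 32-gon of circumradius 2.5 (area = (32/2)·2.500²·sin(360°/32) = 19.51 mm²); the cone at (-1, 1): at t=0.130 of its height the radius interpolates to r₁+(r₂−r₁)t = 2.935, giving a regular 32-gon of that circumradius (area = (32/2)·2.935²·sin(360°/32) = 26.89 mm²); Keeping only the common overlap: the cone at (-1, 1) partially overlaps the r=2.5 cylinder; clipping to the common part keeps 15.25 mm² — area = 15.25 mm²; the cube at (8.5, -3) is present — its section is the full 22.5×18.5 rectangle (area 416.25 mm²); Taking the first minus the rest: starting from that combined region (15.25 mm²), the 22.5×18.5 cube at (8.5, -3) misses the remaining region (no effect) — area = 15.25 mm². At z = 11.85: the r=2.5 cylinder gives a regular 32-gon of circumradius 2.5 (constant along its height) (area = (32/2)·2.500²·sin(360°/32) = 19.51 mm²); the cone at (-1, 1) contributes a regular 32-gon of circumradius 2.635 (interpolated between r1=3 and r2=2.5 at t=0.730) (area = (32/2)·2.635²·sin(360°/32) = 21.68 mm²); Taking the intersection: the cone at (-1, 1) partially overlaps the r=2.5 cylinder; clipping to the common part keeps 13.41 mm² — area = 13.41 mm²; the cube at (8.5, -3) is absent (z outside [3.5, 10]); Subtracting the remaining from the first: none of the subtracted shapes is present at this height, so that combined region is unchanged — area = 13.41 mm². Checking containment: the cross-section at z = 11.85 is a subset of the cross-section at z = 3.75.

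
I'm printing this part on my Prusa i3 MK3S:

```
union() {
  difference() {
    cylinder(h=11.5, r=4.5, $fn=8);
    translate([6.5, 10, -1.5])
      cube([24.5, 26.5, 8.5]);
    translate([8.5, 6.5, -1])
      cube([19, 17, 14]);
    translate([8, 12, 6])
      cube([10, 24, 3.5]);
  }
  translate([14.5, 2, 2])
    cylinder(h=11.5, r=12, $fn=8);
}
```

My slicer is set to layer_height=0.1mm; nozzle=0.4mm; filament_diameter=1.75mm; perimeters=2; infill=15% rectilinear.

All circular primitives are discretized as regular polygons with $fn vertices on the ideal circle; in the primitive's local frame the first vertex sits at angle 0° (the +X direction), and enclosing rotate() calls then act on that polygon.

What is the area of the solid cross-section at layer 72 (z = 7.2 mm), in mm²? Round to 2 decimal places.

460.58 mm²

At z = 7.2 mm: the r=4.5 cylinder gives a regular 8-gon of circumradius 4.5 (constant along its height) (area = (8/2)·4.500²·sin(360°/8) = 57.28 mm²); the cube at (6.5, 10) does not reach this height (z outside [-1.5, 7]); the cube at (8.5, 6.5) is present — its section is the full 19×17 rectangle (area 323.00 mm²); the 10×24 cube at (8, 12) contributes its full rectangle (area 240.00 mm²); Subtracting the remaining from the first: starting from the r=4.5 cylinder (57.28 mm²), the 19×17 cube at (8.5, 6.5) misses the remaining region (no effect); the 10×24 cube at (8, 12) misses the remaining region (no effect) — area = 57.28 mm²; the cylinder at (14.5, 2): section is a regular 8-gon, circumradius r=12 (area = (8/2)·12.000²·sin(360°/8) = 407.29 mm²); Merging all regions: the regions partially overlap — summed areas 464.57 mm² minus the doubly-counted overlap 3.98 mm² gives 460.58 mm² — area = 460.58 mm². Overall, the cross-section is a single solid region. Net area = 460.58 mm².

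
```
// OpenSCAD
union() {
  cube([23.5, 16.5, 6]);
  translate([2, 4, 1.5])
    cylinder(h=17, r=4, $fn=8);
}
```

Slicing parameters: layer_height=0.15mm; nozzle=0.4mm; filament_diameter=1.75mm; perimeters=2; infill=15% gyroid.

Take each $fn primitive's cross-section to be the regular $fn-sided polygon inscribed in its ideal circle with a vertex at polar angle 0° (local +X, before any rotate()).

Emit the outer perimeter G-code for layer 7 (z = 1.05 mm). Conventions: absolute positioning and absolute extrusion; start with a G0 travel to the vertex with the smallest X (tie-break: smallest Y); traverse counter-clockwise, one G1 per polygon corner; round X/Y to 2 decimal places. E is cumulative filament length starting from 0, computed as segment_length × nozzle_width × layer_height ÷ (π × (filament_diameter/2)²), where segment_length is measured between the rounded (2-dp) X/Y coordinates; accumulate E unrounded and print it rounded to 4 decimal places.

At z = 1.05 mm: the cube is present — its section is the full 23.5×16.5 rectangle; the cylinder at (2, 4) does not reach this height (z outside [1.5, 18.5]); Merging all regions: only the 23.5×16.5 cube is present, so the union is just that shape — 1 connected region. The outline is a single polygon with 4 vertices. Extrusion per mm of travel: 0.4 × 0.15 / (π × 0.875²) = 0.024945. Accumulating E over each segment gives final E = 1.9956.

G0 X0.00 Y0.00 Z1.05
G1 X23.50 Y0.00 E0.5862
G1 X23.50 Y16.50 E0.9978
G1 X0.00 Y16.50 E1.5840
G1 X0.00 Y0.00 E1.9956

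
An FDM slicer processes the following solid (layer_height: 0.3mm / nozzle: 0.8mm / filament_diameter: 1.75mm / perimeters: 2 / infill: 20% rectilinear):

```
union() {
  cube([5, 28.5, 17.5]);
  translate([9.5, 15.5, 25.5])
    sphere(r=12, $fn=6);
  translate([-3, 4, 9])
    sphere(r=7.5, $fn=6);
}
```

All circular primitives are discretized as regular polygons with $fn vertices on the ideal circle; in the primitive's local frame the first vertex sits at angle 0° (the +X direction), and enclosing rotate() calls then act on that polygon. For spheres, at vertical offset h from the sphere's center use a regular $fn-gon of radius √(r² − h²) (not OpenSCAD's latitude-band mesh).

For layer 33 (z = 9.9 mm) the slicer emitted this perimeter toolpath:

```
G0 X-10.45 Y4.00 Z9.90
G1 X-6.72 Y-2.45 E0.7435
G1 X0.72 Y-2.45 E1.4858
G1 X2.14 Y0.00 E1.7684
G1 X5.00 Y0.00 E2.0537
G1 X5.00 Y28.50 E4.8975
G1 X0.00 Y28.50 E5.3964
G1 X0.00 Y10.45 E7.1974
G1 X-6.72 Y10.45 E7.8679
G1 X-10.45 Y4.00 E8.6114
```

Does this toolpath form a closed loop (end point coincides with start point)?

yes

Start point (G0): (-10.45, 4.00). End point (last G1): the path returns to the start — closed.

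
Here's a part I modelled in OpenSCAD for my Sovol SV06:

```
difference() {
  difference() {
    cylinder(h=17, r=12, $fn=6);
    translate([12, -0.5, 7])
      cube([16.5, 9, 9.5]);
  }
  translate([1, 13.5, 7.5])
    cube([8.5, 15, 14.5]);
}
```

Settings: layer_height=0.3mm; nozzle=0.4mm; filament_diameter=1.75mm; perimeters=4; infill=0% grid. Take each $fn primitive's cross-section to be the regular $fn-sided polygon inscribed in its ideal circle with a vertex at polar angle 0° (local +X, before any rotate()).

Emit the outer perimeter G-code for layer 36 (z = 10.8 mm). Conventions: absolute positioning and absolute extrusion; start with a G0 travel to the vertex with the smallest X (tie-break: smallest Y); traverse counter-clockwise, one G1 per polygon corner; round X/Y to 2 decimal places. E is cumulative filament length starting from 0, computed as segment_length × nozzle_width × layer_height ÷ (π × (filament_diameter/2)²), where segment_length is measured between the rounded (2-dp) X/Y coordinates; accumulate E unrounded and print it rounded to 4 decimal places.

At z = 10.8 mm: the cylinder: section is a regular 6-gon, circumradius r=12; the cube at (12, -0.5) (footprint 16.5×9) is included at this height; After the difference (first − rest): starting from the r=12 cylinder, the 16.5×9 cube at (12, -0.5) misses the remaining region (no effect) — 1 connected region; the 8.5×15 cube at (1, 13.5) contributes its full rectangle; After the difference (first − rest): starting from the result so far, the 8.5×15 cube at (1, 13.5) misses the remaining region (no effect) — 1 connected region. The outline is a single polygon with 6 vertices. Extrusion per mm of travel: 0.4 × 0.3 / (π × 0.875²) = 0.049890. Accumulating E over each segment gives final E = 3.5917.

G0 X-12.00 Y0.00 Z10.80
G1 X-6.00 Y-10.39 E0.5986
G1 X6.00 Y-10.39 E1.1973
G1 X12.00 Y0.00 E1.7958
G1 X6.00 Y10.39 E2.3944
G1 X-6.00 Y10.39 E2.9931
G1 X-12.00 Y0.00 E3.5917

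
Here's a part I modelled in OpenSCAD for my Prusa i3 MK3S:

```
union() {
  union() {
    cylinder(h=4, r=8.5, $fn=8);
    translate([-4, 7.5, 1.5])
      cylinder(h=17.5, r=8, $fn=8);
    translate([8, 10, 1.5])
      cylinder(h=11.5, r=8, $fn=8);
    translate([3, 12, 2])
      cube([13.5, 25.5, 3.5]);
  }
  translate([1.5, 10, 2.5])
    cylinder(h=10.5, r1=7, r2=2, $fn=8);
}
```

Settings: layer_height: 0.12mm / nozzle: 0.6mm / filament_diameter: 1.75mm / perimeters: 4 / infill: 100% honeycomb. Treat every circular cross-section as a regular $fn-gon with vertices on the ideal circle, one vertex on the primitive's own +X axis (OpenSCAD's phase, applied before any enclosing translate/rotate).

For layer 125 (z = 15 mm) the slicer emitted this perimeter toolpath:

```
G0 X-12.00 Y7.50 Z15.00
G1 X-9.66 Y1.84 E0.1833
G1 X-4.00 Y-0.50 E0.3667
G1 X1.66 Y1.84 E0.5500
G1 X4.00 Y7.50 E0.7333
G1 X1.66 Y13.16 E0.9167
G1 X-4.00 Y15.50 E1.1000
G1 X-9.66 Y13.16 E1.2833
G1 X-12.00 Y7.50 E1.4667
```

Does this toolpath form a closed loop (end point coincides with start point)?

Start point (G0): (-12.00, 7.50). End point (last G1): the path returns to the start — closed.

yes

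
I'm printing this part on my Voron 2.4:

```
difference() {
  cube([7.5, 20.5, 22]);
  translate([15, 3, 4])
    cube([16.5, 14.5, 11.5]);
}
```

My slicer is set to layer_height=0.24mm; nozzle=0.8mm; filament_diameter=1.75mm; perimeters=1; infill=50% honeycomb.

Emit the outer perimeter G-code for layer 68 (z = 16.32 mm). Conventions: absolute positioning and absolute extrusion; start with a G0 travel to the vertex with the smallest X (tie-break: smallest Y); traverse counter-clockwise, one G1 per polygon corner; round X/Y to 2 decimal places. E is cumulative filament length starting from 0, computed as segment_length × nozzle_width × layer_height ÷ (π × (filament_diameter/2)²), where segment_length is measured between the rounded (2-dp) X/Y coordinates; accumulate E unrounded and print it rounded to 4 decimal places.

At z = 16.32 mm: the 7.5×20.5 cube contributes its full rectangle; the cube at (15, 3) is absent (z outside [4, 15.5]); Subtracting the remaining from the first: none of the subtracted shapes is present at this height, so the 7.5×20.5 cube is unchanged — 1 connected region. The outline is a single polygon with 4 vertices. Extrusion per mm of travel: 0.8 × 0.24 / (π × 0.875²) = 0.079824. Accumulating E over each segment gives final E = 4.4702.

G0 X0.00 Y0.00 Z16.32
G1 X7.50 Y0.00 E0.5987
G1 X7.50 Y20.50 E2.2351
G1 X0.00 Y20.50 E2.8338
G1 X0.00 Y0.00 E4.4702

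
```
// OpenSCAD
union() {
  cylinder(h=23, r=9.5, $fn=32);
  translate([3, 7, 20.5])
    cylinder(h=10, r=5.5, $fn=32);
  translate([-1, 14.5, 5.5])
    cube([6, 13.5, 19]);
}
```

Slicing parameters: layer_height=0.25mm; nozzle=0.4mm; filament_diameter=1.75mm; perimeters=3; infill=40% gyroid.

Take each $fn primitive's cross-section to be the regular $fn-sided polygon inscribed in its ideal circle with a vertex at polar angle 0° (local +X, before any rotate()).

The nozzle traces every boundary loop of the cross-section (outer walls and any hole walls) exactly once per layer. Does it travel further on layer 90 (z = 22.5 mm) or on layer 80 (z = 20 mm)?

layer 90 (z = 22.5 mm)

Layer 90 (z = 22.5): the r=9.5 cylinder gives a regular 32-gon of circumradius 9.5 (constant along its height) (perimeter = 2·32·9.500·sin(180°/32) = 59.59 mm); the r=5.5 cylinder at (3, 7) gives a regular 32-gon of circumradius 5.5 (constant along its height) (perimeter = 2·32·5.500·sin(180°/32) = 34.50 mm); the 6×13.5 cube at (-1, 14.5) contributes its full rectangle (perimeter 39.00 mm); Merging all regions: the regions partially overlap (shared area 61.41 mm²), so the edge portions inside another operand are dropped and the merged outline is re-measured after clipping — boundary = 103.90 mm. So its perimeter = 103.90 mm. Layer 80 (z = 20): the r=9.5 cylinder gives a regular 32-gon of circumradius 9.5 (constant along its height) (perimeter = 2·32·9.500·sin(180°/32) = 59.59 mm); the cylinder at (3, 7) does not reach this height (z outside [20.5, 30.5]); the 6×13.5 cube at (-1, 14.5) contributes its full rectangle (perimeter 39.00 mm); Taking the union: the 2 present regions are separate (no shared area or edge), so areas and boundary lengths simply add and each stays a separate island — boundary = 98.59 mm. So its perimeter = 98.59 mm. Layer 90 is larger (103.90 vs 98.59 mm).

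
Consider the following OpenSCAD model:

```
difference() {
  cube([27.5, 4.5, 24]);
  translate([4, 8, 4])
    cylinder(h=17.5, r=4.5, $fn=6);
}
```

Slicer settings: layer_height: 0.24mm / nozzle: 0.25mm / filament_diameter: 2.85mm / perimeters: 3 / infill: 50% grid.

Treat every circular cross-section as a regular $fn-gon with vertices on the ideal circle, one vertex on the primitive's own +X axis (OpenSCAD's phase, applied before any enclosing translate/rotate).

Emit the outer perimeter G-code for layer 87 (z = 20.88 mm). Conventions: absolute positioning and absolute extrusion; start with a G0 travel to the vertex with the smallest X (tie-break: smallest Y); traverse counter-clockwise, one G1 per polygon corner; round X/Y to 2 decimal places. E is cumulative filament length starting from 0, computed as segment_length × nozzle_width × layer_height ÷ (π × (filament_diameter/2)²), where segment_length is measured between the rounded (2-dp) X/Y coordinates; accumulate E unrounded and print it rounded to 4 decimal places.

At z = 20.88 mm: the cube (footprint 27.5×4.5) is included at this height; the r=4.5 cylinder at (4, 8) contributes a regular 6-gon of circumradius 4.5; Subtracting the remaining from the first: starting from the 27.5×4.5 cube, the r=4.5 cylinder at (4, 8) partially overlaps it — only the 1.88 mm² overlap (of its 52.61 mm²) is removed, clipping the outline — 1 connected region. The outline is a single polygon with 8 vertices. Extrusion per mm of travel: 0.25 × 0.24 / (π × 1.425²) = 0.009405. Accumulating E over each segment gives final E = 0.6063.

G0 X0.00 Y0.00 Z20.88
G1 X27.50 Y0.00 E0.2586
G1 X27.50 Y4.50 E0.3010
G1 X6.48 Y4.50 E0.4987
G1 X6.25 Y4.10 E0.5030
G1 X1.75 Y4.10 E0.5453
G1 X1.52 Y4.50 E0.5497
G1 X0.00 Y4.50 E0.5640
G1 X0.00 Y0.00 E0.6063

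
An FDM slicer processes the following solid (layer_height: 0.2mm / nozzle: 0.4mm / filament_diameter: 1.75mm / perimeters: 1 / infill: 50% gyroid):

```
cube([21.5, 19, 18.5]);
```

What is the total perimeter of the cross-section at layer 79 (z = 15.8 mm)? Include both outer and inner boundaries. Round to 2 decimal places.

At z = 15.8 mm: the cube (footprint 21.5×19) is included at this height (perimeter 81.00 mm). Overall, the cross-section is a single solid region. Total boundary length (outer) = 81.00 mm.

81.00 mm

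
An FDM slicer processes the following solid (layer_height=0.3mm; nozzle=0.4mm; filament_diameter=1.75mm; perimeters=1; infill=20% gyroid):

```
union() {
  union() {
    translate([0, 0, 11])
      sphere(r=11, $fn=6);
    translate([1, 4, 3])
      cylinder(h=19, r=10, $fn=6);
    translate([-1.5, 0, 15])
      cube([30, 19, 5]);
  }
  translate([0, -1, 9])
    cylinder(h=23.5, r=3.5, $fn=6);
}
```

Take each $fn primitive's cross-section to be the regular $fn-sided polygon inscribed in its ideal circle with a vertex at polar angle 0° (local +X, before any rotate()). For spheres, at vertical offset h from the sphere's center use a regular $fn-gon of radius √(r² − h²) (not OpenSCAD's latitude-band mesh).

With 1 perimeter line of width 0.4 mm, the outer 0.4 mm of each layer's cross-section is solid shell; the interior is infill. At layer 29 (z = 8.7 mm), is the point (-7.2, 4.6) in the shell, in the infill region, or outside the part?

At z = 8.7 mm: the sphere: section is a regular 6-gon, circumradius = √(r²−h²) = √(11²−2.3²) = 10.757; the cylinder at (1, 4): section is a regular 6-gon, circumradius r=10; the cube at (-1.5, 0) is absent (z outside [15, 20]); Merging all regions: the regions partially overlap (shared area 200.44 mm²), so overlapping operands fuse into one piece — 1 connected region; the cylinder at (0, -1) does not reach this height (z outside [9, 32.5]); Combining (union): only that combined region is present, so the union is just that shape — 1 connected region. Overall, the cross-section is a single solid region. The nearest boundary edge runs (-9.00, 4.00)→(-4.00, 12.66); distance from the point to it = 1.26 mm. The point is inside the cross-section and 1.26 mm from the nearest boundary — more than the 0.4 mm shell width (1 × 0.4), so it's in the infill interior.

infill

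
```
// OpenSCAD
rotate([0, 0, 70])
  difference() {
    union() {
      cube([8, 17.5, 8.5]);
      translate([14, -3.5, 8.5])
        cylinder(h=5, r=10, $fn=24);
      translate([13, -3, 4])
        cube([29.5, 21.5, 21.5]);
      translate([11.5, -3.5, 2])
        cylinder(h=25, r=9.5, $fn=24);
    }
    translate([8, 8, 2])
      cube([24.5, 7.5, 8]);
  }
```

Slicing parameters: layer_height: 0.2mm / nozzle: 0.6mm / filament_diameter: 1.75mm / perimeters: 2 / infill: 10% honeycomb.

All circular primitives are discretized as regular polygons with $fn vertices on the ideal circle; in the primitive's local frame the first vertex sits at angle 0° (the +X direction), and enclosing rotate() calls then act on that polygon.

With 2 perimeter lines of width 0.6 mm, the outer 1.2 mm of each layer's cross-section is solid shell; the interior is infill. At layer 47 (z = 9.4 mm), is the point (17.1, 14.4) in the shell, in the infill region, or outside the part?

shell

At z = 9.4 mm: the cube is absent (z outside [0, 8.5]); the r=10 cylinder at (14, -3.5) contributes a regular 24-gon of circumradius 10; the 29.5×21.5 cube at (13, -3) contributes its full rectangle; the r=9.5 cylinder at (11.5, -3.5) gives a regular 24-gon of circumradius 9.5 (constant along its height); Combining (union): the regions partially overlap (shared area 328.23 mm²), so overlapping operands fuse into one piece — 1 connected region; the cube at (8, 8) is present — its section is the full 24.5×7.5 rectangle; Subtracting the remaining from the first: starting from that combined region, the 24.5×7.5 cube at (8, 8) partially overlaps it — only the 146.25 mm² overlap (of its 183.75 mm²) is removed, clipping the outline — 1 connected region; (whole slice rotated 70° about Z — lengths, areas and connectivity unchanged). Overall, the cross-section is a single solid region. Undo the 70° rotation: the query point maps to (19.380, -11.144) in the un-rotated model frame. The nearest boundary edge runs (21.07, -10.57)→(19.00, -12.16); distance from the point to it = 0.58 mm. The point is inside the cross-section, 0.58 mm from the nearest boundary — within the 1.2 mm shell band (2 × 0.6).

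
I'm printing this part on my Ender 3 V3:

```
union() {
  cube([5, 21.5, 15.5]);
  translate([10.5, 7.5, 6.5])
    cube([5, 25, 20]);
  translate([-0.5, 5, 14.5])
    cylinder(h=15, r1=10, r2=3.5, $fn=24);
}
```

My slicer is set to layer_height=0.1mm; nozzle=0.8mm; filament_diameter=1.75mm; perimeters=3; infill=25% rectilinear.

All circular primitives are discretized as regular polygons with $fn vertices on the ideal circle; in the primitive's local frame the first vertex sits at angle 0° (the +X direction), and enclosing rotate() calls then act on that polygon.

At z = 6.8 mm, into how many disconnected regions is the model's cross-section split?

At z = 6.8 mm: the cube is present — its section is the full 5×21.5 rectangle; the 5×25 cube at (10.5, 7.5) contributes its full rectangle; the cone at (-0.5, 5) is absent (z outside [14.5, 29.5]); Merging all regions: the 2 present regions are separate (no shared area or edge), so areas and boundary lengths simply add and each stays a separate island — 2 connected regions. The result has 2 disconnected regions.

2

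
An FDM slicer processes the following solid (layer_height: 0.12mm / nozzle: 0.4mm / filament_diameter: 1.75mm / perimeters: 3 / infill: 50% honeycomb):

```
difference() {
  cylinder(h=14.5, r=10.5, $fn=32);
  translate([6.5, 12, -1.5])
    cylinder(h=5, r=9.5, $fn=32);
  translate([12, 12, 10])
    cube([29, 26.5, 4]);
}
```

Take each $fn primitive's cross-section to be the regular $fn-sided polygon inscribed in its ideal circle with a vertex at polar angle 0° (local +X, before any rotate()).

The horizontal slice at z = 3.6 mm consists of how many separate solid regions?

At z = 3.6 mm: the r=10.5 cylinder contributes a regular 32-gon of circumradius 10.5; the cylinder at (6.5, 12) is absent (z outside [-1.5, 3.5]); the cube at (12, 12) does not reach this height (z outside [10, 14]); After the difference (first − rest): none of the subtracted shapes is present at this height, so the r=10.5 cylinder is unchanged — 1 connected region. The result has 1 disconnected region.

1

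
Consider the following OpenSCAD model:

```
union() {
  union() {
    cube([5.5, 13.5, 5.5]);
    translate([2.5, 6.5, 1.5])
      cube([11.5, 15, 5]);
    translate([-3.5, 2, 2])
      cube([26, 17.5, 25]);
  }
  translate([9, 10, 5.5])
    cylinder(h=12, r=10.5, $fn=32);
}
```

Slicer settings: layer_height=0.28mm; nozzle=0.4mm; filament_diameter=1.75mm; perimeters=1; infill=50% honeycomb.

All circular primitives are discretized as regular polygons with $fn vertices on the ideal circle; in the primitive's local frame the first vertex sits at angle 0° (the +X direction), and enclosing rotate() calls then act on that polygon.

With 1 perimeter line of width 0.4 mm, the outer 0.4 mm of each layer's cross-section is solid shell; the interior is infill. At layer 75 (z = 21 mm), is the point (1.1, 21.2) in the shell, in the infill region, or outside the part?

outside

At z = 21 mm: the cube is absent (z outside [0, 5.5]); the cube at (2.5, 6.5) does not reach this height (z outside [1.5, 6.5]); the 26×17.5 cube at (-3.5, 2) contributes its full rectangle; Taking the union: only the 26×17.5 cube at (-3.5, 2) is present, so the union is just that shape — 1 connected region; the cylinder at (9, 10) is not intersected at this z (z outside [5.5, 17.5]); Merging all regions: only that combined region is present, so the union is just that shape — 1 connected region. Overall, the cross-section is a single solid region. The nearest boundary edge runs (22.50, 19.50)→(-3.50, 19.50); distance from the point to it = 1.70 mm. The point is not inside any of the regions above, so it lies outside the cross-section (1.70 mm from the nearest boundary).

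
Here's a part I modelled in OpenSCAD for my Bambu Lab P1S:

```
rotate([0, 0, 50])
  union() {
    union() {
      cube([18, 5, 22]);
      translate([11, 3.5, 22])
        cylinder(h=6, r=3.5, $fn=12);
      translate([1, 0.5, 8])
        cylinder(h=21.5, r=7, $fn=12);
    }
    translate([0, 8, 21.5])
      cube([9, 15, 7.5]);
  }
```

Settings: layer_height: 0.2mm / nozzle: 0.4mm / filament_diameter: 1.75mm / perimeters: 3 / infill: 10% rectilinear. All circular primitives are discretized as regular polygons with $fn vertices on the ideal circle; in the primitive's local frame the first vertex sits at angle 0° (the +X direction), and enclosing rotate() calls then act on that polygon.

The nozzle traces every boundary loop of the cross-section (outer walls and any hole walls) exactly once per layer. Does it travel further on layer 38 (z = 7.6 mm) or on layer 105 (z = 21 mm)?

layer 105 (z = 21 mm)

Layer 38 (z = 7.6): the cube is present — its section is the full 18×5 rectangle (perimeter 46.00 mm); the cylinder at (11, 3.5) does not reach this height (z outside [22, 28]); the cylinder at (1, 0.5) is not intersected at this z (z outside [8, 29.5]); Combining (union): only the 18×5 cube is present, so the union is just that shape — boundary = 46.00 mm; the cube at (0, 8) is absent (z outside [21.5, 29]); Combining (union): only the result so far is present, so the union is just that shape — boundary = 46.00 mm; (rotated 50° about Z; rotation is an isometry so areas/perimeters/island counts are preserved). So its perimeter = 46.00 mm. Layer 105 (z = 21): the cube (footprint 18×5) is included at this height (perimeter 46.00 mm); the cylinder at (11, 3.5) is absent (z outside [22, 28]); the r=7 cylinder at (1, 0.5) gives a regular 12-gon of circumradius 7 (constant along its height) (perimeter = 2·12·7.000·sin(180°/12) = 43.48 mm); Combining (union): the regions partially overlap (shared area 36.89 mm²), so the edge portions inside another operand are dropped and the merged outline is re-measured after clipping — boundary = 65.00 mm; the cube at (0, 8) does not reach this height (z outside [21.5, 29]); Combining (union): only that combined region is present, so the union is just that shape — boundary = 65.00 mm; (rotated 50° about Z; rotation is an isometry so areas/perimeters/island counts are preserved). So its perimeter = 65.00 mm. Layer 105 is larger (65.00 vs 46.00 mm).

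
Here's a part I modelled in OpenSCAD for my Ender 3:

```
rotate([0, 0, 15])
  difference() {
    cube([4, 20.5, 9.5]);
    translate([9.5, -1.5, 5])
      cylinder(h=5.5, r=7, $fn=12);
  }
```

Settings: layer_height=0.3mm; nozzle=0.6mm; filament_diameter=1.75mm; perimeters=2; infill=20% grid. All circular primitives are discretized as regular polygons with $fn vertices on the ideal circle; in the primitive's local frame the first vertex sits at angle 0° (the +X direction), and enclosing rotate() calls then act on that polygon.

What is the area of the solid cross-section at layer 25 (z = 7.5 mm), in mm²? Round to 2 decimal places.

At z = 7.5 mm: the cube is present — its section is the full 4×20.5 rectangle (area 82.00 mm²); the r=7 cylinder at (9.5, -1.5) gives a regular 12-gon of circumradius 7 (constant along its height) (area = (12/2)·7.000²·sin(360°/12) = 147.00 mm²); Subtracting the remaining from the first: starting from the 4×20.5 cube (82.00 mm²), the r=7 cylinder at (9.5, -1.5) partially overlaps it — only the 1.82 mm² overlap (of its 147.00 mm²) is removed, clipping the outline — area = 80.18 mm²; (whole slice rotated 15° about Z — lengths, areas and connectivity unchanged). Overall, the cross-section is a single solid region. Net area = 80.18 mm².

80.18 mm²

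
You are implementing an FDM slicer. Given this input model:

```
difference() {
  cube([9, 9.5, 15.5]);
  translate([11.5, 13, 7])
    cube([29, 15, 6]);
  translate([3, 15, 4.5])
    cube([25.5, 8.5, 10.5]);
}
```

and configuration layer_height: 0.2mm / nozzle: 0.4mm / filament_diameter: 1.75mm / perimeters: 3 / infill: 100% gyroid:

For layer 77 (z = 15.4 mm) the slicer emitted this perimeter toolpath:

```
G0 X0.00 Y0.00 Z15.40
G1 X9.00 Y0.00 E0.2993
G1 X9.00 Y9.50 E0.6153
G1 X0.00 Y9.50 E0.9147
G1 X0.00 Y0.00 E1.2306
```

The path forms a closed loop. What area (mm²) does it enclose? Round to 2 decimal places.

Apply the shoelace formula to the sequence of (X, Y) vertices; enclosed area = 85.50 mm².

85.50 mm²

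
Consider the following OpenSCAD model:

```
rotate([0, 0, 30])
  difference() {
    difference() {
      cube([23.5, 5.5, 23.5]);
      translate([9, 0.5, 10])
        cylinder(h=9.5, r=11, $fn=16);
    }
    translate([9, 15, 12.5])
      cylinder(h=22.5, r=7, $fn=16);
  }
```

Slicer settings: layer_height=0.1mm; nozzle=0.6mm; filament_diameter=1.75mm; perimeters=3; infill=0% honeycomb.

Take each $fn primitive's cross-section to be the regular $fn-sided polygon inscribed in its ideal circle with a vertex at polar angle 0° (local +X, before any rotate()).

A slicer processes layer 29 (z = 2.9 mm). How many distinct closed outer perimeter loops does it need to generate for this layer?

1

At z = 2.9 mm: the cube (footprint 23.5×5.5) is included at this height; the cylinder at (9, 0.5) is not intersected at this z (z outside [10, 19.5]); Taking the first minus the rest: none of the subtracted shapes is present at this height, so the 23.5×5.5 cube is unchanged — 1 connected region; the cylinder at (9, 15) is not intersected at this z (z outside [12.5, 35]); After the difference (first − rest): none of the subtracted shapes is present at this height, so the result so far is unchanged — 1 connected region; (rotated 30° about Z; rotation is an isometry so areas/perimeters/island counts are preserved). The result has 1 disconnected region.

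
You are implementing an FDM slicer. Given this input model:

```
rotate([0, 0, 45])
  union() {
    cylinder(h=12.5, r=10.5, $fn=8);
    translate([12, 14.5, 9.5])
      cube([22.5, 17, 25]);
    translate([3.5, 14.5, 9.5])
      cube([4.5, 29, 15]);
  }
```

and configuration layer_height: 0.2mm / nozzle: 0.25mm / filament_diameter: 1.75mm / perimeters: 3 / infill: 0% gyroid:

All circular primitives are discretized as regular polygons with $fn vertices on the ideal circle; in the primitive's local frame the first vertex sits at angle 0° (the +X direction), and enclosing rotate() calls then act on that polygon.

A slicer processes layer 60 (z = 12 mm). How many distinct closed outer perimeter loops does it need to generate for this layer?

At z = 12 mm: the cylinder: section is a regular 8-gon, circumradius r=10.5; the 22.5×17 cube at (12, 14.5) contributes its full rectangle; the cube at (3.5, 14.5) is present — its section is the full 4.5×29 rectangle; Combining (union): the 3 present regions are separate (no shared area or edge), so areas and boundary lengths simply add and each stays a separate island — 3 connected regions; (rotated 45° about Z; rotation is an isometry so areas/perimeters/island counts are preserved). The result has 3 disconnected regions.

3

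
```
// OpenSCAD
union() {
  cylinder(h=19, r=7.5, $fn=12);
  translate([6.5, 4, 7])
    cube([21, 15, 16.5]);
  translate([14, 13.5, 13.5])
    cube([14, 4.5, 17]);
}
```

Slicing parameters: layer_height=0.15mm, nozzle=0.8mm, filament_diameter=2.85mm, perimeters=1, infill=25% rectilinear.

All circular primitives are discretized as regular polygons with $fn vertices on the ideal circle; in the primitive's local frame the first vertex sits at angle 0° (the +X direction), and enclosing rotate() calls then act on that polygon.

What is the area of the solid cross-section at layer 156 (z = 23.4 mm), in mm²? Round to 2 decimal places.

317.25 mm²

At z = 23.4 mm: the cylinder is absent (z outside [0, 19]); the 21×15 cube at (6.5, 4) contributes its full rectangle (area 315.00 mm²); the cube at (14, 13.5) is present — its section is the full 14×4.5 rectangle (area 63.00 mm²); Merging all regions: the regions partially overlap — summed areas 378.00 mm² minus the doubly-counted overlap 60.75 mm² gives 317.25 mm² — area = 317.25 mm². Overall, the cross-section is a single solid region. Net area = 317.25 mm².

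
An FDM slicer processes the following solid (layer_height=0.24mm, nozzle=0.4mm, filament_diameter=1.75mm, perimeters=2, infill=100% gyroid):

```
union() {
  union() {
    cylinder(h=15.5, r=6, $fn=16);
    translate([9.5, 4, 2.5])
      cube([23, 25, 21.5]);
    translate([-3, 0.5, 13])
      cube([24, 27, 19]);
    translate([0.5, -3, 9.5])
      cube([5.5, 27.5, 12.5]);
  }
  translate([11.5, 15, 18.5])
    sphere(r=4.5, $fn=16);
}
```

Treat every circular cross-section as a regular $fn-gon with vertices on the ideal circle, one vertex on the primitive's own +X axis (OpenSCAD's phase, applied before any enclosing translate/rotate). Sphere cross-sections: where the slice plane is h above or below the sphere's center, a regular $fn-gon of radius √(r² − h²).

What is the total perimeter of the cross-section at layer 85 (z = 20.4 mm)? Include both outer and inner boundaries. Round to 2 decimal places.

At z = 20.4 mm: the cylinder is absent (z outside [0, 15.5]); the cube at (9.5, 4) is present — its section is the full 23×25 rectangle (perimeter 96.00 mm); the cube at (-3, 0.5) (footprint 24×27) is included at this height (perimeter 102.00 mm); the cube at (0.5, -3) (footprint 5.5×27.5) is included at this height (perimeter 66.00 mm); Taking the union: the regions partially overlap (shared area 402.25 mm²), so the edge portions inside another operand are dropped and the merged outline is re-measured after clipping — boundary = 135.00 mm; the r=4.5 sphere at (11.5, 15) slices to a regular 16-gon of circumradius 4.079 (√(r²−h²) with h=1.9 from center) (perimeter = 2·16·4.079·sin(180°/16) = 25.47 mm); Merging all regions: the r=4.5 sphere at (11.5, 15) lies entirely inside the result so far, so the union is just the result so far — boundary = 135.00 mm. Overall, the cross-section is a single solid region. Total boundary length (outer) = 135.00 mm.

135.00 mm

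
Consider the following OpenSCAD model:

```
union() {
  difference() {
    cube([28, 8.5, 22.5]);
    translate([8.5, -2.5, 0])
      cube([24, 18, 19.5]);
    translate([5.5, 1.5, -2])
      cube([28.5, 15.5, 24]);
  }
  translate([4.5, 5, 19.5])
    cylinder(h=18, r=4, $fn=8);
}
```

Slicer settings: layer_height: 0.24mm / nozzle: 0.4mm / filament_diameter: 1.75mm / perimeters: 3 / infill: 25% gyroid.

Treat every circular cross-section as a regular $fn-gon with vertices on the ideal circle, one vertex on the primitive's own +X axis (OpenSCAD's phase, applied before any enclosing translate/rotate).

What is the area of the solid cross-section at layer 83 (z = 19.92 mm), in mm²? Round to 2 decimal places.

At z = 19.92 mm: the cube (footprint 28×8.5) is included at this height (area 238.00 mm²); the cube at (8.5, -2.5) does not reach this height (z outside [0, 19.5]); the 28.5×15.5 cube at (5.5, 1.5) contributes its full rectangle (area 441.75 mm²); Subtracting the remaining from the first: starting from the 28×8.5 cube (238.00 mm²), the 28.5×15.5 cube at (5.5, 1.5) partially overlaps it — only the 157.50 mm² overlap (of its 441.75 mm²) is removed, clipping the outline — area = 80.50 mm²; the r=4 cylinder at (4.5, 5) contributes a regular 8-gon of circumradius 4 (area = (8/2)·4.000²·sin(360°/8) = 45.25 mm²); Taking the union: the regions partially overlap — summed areas 125.75 mm² minus the doubly-counted overlap 29.63 mm² gives 96.13 mm² — area = 96.13 mm². Overall, the cross-section is a single solid region. Net area = 96.13 mm².

96.13 mm²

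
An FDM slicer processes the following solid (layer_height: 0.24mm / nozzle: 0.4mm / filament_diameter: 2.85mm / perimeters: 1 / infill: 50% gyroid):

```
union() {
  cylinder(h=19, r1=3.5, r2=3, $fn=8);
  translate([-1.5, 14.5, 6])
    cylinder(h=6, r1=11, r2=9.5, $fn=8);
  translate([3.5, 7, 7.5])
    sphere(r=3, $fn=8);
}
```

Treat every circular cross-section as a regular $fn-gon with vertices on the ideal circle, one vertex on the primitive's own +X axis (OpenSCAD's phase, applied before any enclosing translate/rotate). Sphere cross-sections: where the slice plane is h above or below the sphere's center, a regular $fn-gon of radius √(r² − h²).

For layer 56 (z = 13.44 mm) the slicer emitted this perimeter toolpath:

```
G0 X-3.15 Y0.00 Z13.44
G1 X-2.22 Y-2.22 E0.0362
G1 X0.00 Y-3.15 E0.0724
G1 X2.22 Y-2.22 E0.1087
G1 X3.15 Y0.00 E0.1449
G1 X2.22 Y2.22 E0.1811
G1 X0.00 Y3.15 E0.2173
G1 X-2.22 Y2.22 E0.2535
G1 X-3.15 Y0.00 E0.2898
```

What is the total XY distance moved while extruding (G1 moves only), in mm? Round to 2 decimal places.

19.26 mm

Sum the Euclidean lengths of each G1 segment: total = 19.26 mm.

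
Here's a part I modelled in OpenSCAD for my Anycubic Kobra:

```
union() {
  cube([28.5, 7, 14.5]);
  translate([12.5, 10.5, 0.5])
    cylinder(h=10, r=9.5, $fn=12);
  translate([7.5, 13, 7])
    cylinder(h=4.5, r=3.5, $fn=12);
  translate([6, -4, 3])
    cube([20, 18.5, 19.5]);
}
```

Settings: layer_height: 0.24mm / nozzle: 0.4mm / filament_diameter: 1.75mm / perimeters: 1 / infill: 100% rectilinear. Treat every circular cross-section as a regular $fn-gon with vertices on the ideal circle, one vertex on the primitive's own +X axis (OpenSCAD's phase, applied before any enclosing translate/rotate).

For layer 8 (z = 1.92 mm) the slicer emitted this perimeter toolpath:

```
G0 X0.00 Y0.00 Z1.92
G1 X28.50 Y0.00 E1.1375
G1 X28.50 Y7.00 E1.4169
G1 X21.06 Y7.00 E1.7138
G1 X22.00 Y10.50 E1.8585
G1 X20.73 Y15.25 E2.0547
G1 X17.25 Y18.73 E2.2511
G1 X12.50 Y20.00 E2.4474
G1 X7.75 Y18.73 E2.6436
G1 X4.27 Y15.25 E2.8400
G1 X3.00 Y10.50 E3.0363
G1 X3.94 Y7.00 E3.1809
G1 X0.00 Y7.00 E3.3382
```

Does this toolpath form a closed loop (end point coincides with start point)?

Start point (G0): (0.00, 0.00). End point (last G1): the path does not return to the start — open.

no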